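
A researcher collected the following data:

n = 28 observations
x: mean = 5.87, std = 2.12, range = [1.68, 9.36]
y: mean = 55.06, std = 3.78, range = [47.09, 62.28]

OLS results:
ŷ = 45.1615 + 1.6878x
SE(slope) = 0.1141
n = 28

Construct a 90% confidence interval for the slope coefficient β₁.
The 90% CI for β₁ is (1.4932, 1.8824)

Confidence interval for the slope:

The 90% CI for β₁ is: β̂₁ ± t*(α/2, n-2) × SE(β̂₁)

Step 1: Find critical t-value
- Confidence level = 0.9
- Degrees of freedom = n - 2 = 28 - 2 = 26
- t*(α/2, 26) = 1.7056

Step 2: Calculate margin of error
Margin = 1.7056 × 0.1141 = 0.1946

Step 3: Construct interval
CI = 1.6878 ± 0.1946
CI = (1.4932, 1.8824)

Interpretation: intervals built this way capture the true β₁ in 90% of repeated samples; here the plausible range for the per-unit effect of x on y is 1.4932 to 1.8824.
The interval does not include 0, suggesting a significant linear relationship.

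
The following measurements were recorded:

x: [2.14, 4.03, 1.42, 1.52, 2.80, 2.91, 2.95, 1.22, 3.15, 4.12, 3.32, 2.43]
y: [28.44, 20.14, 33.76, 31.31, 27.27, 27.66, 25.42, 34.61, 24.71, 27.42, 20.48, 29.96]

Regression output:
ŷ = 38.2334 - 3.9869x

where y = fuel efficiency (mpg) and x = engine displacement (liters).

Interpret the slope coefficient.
An increase of one liter in engine displacement is associated with a 3.9869 mpg decrease in predicted fuel efficiency.

The slope β₁ = -3.9869 gives the rate at which the fitted fuel efficiency changes with engine displacement.

Interpretation:
- Engine displacement up by 1 liter → predicted fuel efficiency decreases by 3.9869 mpg
- This is a linear approximation: the same per-unit change is assumed across the whole observed x range
- The sign (−) gives the direction; the magnitude 3.9869 gives the size of the effect per liter

(β₀ = 38.2334 is the fitted value at x = 0 and is not part of the slope interpretation.)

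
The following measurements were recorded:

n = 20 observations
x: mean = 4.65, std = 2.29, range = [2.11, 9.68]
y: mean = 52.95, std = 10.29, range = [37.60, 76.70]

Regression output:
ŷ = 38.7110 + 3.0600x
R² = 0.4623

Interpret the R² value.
The model explains 46.23% of the variance in y (R² = 0.4623), leaving 53.77% unexplained; the fit is moderate.

The coefficient of determination R² is the fraction of the total variation in y that the fitted line accounts for.

Here R² = 0.4623:
- Explained: 46.23% of the variation in y
- Unexplained (residual): 100% − 46.23% = 53.77%
- Rule of thumb (below 0.3 weak; 0.3 to below 0.7 moderate; 0.7 and above strong) → moderate

Note: R² says nothing about causation, and a high R² does not by itself mean the linear form is appropriate — check the residuals.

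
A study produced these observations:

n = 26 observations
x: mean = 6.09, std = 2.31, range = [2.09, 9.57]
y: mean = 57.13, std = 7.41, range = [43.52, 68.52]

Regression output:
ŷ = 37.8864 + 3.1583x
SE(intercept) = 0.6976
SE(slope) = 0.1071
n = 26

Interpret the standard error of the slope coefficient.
The slope 3.1583 is pinned down to within about ±0.1071 (one SE) by these data — relative uncertainty 3.4%, i.e. precise.

SE(β̂₁) = s / √Sxx, where s is the residual standard deviation and Sxx = Σ(x − x̄)². It is the yardstick for how far β̂₁ = 3.1583 could plausibly be from the true slope.

Relative precision:
- SE / |β̂₁| = 0.1071 / 3.1583 = 3.4%
- Rule of thumb (under 20%: precise; 20% to under 50%: moderately precise; 50% or more: imprecise) → precise

Link to interval estimation: a confidence interval for β₁ is β̂₁ ± t* × 0.1071, so SE sets the half-width per unit of t*.

What drives SE(β̂₁): more residual scatter → larger SE; wider spread of x values → smaller SE; larger n (here n = 26) → smaller SE.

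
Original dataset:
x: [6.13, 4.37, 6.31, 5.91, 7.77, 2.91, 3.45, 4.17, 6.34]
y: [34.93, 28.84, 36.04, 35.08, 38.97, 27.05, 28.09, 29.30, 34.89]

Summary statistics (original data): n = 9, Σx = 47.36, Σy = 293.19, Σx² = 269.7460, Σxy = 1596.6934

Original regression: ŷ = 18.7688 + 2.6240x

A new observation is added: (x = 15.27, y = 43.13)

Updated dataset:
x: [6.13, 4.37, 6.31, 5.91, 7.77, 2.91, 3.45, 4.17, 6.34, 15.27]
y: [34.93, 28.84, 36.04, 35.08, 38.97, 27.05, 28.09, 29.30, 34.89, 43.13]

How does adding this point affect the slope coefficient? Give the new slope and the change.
New slope β₁ = 1.3456 versus 2.6240 before: a change of -1.2784 (-48.7%).

The new point has HIGH LEVERAGE: x = 15.27 is far from the original mean x̄ = 47.36/9 ≈ 5.26 (original range [2.91, 7.77]).

Step 1: Update the sums with the new point (n goes from 9 to 10)
Σx  = 47.36 + 15.27 = 62.63
Σy  = 293.19 + 43.13 = 336.32
Σx² = 269.7460 + 15.27² = 269.7460 + 233.1729 = 502.9189
Σxy = 1596.6934 + 15.27×43.13 = 1596.6934 + 658.5951 = 2255.2885

Step 2: Recompute the slope with b₁ = (nΣxy − ΣxΣy) / (nΣx² − (Σx)²)
Numerator   = 10×2255.2885 − 62.63×336.32 = 22552.8850 − 21063.7216 = 1489.1634
Denominator = 10×502.9189 − 62.63² = 5029.1890 − 3922.5169 = 1106.6721
b₁(new) = 1489.1634 / 1106.6721 = 1.3456

(Same formula on the original sums: (9×1596.6934 − 47.36×293.19) / (9×269.7460 − 47.36²) = 484.7622 / 184.7444 = 2.6240, matching the given fit.)

Step 3: Change in slope
Δβ₁ = 1.3456 − 2.6240 = -1.2784
Relative change = -1.2784 / 2.6240 × 100% = -48.7%
→ the slope decreases when the point is added.

Because the point sits below the extension of the original line at a high-leverage x, it tilts the fit down.
In practice: examine leverage (hᵢ) and Cook's distance rather than deleting it automatically.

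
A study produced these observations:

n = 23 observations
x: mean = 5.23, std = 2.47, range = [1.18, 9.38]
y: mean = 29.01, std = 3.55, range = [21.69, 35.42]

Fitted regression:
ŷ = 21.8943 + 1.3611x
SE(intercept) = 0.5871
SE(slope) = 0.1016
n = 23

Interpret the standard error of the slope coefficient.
SE(β̂₁) = 0.1016 is the estimated standard deviation of the slope estimate across repeated samples; relative to β̂₁ = 1.3611 that is 7.5%, a precise estimate.

What SE measures:
- The standard error quantifies the sampling variability of the coefficient estimate
- It is the estimated standard deviation of β̂₁ across hypothetical repeated samples of the same size
- Smaller SE → more precise estimate

Relative precision:
- SE / |β̂₁| = 0.1016 / 1.3611 = 7.5%
- Rule of thumb (under 20%: precise; 20% to under 50%: moderately precise; 50% or more: imprecise) → precise

Link to interval estimation: a confidence interval for β₁ is β̂₁ ± t* × 0.1016, so SE sets the half-width per unit of t*.

What drives SE(β̂₁): more residual scatter → larger SE; wider spread of x values → smaller SE.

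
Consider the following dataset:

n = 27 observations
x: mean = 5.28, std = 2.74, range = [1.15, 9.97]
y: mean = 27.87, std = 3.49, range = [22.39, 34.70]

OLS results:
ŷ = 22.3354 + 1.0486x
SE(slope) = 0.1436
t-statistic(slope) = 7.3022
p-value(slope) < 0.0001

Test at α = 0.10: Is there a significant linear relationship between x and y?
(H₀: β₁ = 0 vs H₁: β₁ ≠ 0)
p-value < 0.0001 < α = 0.10, so we reject H₀. The relationship is significant.

Hypothesis test for the slope coefficient:

H₀: β₁ = 0 (no linear relationship)
H₁: β₁ ≠ 0 (linear relationship exists)

Test statistic: t = β̂₁ / SE(β̂₁) = 1.0486 / 0.1436 = 7.3022

With df = 25, the two-sided p-value for |t| = 7.3022 is <0.0001.

Decision rule: reject H₀ if p-value < α.
p-value < 0.0001 < α = 0.10 → reject H₀.

There is sufficient evidence at the 10% significance level to conclude that a linear relationship exists between x and y.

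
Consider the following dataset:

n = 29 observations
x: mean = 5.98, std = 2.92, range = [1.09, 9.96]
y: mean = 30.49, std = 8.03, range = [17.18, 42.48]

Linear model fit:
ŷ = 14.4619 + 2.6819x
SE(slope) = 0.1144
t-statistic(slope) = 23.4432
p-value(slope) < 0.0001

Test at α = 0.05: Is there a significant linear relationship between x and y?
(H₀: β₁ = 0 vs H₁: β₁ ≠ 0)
Reject H₀: p-value < 0.0001 < α = 0.05. The linear relationship is significant at the 5% level.

Hypothesis test for the slope coefficient:

H₀: β₁ = 0 (no linear relationship)
H₁: β₁ ≠ 0 (linear relationship exists)

Test statistic: t = β̂₁ / SE(β̂₁) = 2.6819 / 0.1144 = 23.4432

With df = 27, the two-sided p-value for |t| = 23.4432 is <0.0001.

Decision rule: reject H₀ if p-value < α.
p-value < 0.0001 < α = 0.05 → reject H₀.

There is sufficient evidence at the 5% significance level to conclude that a linear relationship exists between x and y.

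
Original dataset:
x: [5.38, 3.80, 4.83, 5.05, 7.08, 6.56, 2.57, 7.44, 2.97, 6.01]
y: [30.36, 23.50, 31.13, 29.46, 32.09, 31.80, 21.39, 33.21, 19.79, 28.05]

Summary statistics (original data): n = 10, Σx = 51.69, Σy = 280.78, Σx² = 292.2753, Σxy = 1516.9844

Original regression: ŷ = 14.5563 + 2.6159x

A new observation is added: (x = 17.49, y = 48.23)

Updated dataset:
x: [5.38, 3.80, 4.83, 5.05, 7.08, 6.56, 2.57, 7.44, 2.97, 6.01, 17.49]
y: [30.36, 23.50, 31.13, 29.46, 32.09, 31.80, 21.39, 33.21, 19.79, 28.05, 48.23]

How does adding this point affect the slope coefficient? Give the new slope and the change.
New slope β₁ = 1.7864 versus 2.6159 before: a change of -0.8295 (-31.7%).

x = 17.49 lies well outside the original x-range [2.57, 7.44] (x̄ ≈ 5.17), so this observation has high leverage and can move the slope substantially.

Step 1: Update the sums with the new point (n goes from 10 to 11)
Σx  = 51.69 + 17.49 = 69.18
Σy  = 280.78 + 48.23 = 329.01
Σx² = 292.2753 + 17.49² = 292.2753 + 305.9001 = 598.1754
Σxy = 1516.9844 + 17.49×48.23 = 1516.9844 + 843.5427 = 2360.5271

Step 2: Recompute the slope with b₁ = (nΣxy − ΣxΣy) / (nΣx² − (Σx)²)
Numerator   = 11×2360.5271 − 69.18×329.01 = 25965.7981 − 22760.9118 = 3204.8863
Denominator = 11×598.1754 − 69.18² = 6579.9294 − 4785.8724 = 1794.0570
b₁(new) = 3204.8863 / 1794.0570 = 1.7864

(Same formula on the original sums: (10×1516.9844 − 51.69×280.78) / (10×292.2753 − 51.69²) = 656.3258 / 250.8969 = 2.6159, matching the given fit.)

Step 3: Change in slope
Δβ₁ = 1.7864 − 2.6159 = -0.8295
Relative change = -0.8295 / 2.6159 × 100% = -31.7%
→ the slope decreases when the point is added.

A high-leverage point only changes the slope if it is off the original line; here y = 48.23 is below the original trend, so the slope decreases.
In practice: examine leverage (hᵢ) and Cook's distance rather than deleting it automatically.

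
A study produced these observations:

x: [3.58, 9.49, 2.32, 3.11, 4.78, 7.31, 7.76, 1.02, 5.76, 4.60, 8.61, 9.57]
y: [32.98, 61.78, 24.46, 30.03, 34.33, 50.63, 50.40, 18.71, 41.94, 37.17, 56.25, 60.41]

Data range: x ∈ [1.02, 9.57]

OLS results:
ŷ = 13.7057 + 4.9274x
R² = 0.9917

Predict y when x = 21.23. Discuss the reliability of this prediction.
The equation gives ŷ = 118.3144; however x = 21.23 is 11.66 units above the observed range, so this extrapolated value should not be trusted.

Prediction calculation:
ŷ = 13.7057 + 4.9274 × 21.23
ŷ = 118.3144

Reliability:
- Data range: x ∈ [1.02, 9.57]
- Prediction point: x = 21.23 is 11.66 units above the observed range → this is EXTRAPOLATION, not interpolation

Why that matters here:
- The linear relationship may not hold outside the observed range
- The standard error of prediction grows with (x − x̄)², and x = 21.23 is far from x̄ = 5.66
- There are no observations near this x to validate the fitted line there

Report the number if required, but flag clearly that it is an extrapolation.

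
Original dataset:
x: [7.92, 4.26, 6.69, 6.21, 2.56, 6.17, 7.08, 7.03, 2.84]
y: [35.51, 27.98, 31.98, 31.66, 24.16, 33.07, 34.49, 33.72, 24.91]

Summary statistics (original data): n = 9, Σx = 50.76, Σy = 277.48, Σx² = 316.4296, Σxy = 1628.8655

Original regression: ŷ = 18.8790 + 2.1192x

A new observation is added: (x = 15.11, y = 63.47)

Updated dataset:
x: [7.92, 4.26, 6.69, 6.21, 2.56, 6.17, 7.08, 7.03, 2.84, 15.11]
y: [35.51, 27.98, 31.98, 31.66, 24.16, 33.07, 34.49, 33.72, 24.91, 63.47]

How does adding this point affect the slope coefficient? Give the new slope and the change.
Adding the point moves β₁ from 2.1192 to 3.0856, i.e. it increases by 0.9664 (+45.6%).

x = 15.11 lies well outside the original x-range [2.56, 7.92] (x̄ ≈ 5.64), so this observation has high leverage and can move the slope substantially.

Step 1: Update the sums with the new point (n goes from 9 to 10)
Σx  = 50.76 + 15.11 = 65.87
Σy  = 277.48 + 63.47 = 340.95
Σx² = 316.4296 + 15.11² = 316.4296 + 228.3121 = 544.7417
Σxy = 1628.8655 + 15.11×63.47 = 1628.8655 + 959.0317 = 2587.8972

Step 2: Recompute the slope with b₁ = (nΣxy − ΣxΣy) / (nΣx² − (Σx)²)
Numerator   = 10×2587.8972 − 65.87×340.95 = 25878.9720 − 22458.3765 = 3420.5955
Denominator = 10×544.7417 − 65.87² = 5447.4170 − 4338.8569 = 1108.5601
b₁(new) = 3420.5955 / 1108.5601 = 3.0856

(Same formula on the original sums: (9×1628.8655 − 50.76×277.48) / (9×316.4296 − 50.76²) = 574.9047 / 271.2888 = 2.1192, matching the given fit.)

Step 3: Change in slope
Δβ₁ = 3.0856 − 2.1192 = +0.9664
Relative change = +0.9664 / 2.1192 × 100% = +45.6%
→ the slope increases when the point is added.

Because the point sits above the extension of the original line at a high-leverage x, it tilts the fit up.
In practice: refit with and without it and report both if conclusions differ; check such a point for data-entry or measurement error.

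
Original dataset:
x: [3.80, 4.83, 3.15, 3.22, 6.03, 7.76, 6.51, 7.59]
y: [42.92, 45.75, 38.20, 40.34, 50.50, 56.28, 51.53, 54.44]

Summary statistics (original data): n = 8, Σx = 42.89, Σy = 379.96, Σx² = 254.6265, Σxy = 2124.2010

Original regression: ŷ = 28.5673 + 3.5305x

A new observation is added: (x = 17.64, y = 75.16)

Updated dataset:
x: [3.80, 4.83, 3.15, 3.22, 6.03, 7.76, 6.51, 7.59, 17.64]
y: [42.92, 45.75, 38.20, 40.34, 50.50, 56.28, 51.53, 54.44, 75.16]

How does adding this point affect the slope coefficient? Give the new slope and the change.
Adding the point moves β₁ from 3.5305 to 2.4518, i.e. it decreases by 1.0787 (-30.6%).

The new point has HIGH LEVERAGE: x = 17.64 is far from the original mean x̄ = 42.89/8 ≈ 5.36 (original range [3.15, 7.76]).

Step 1: Update the sums with the new point (n goes from 8 to 9)
Σx  = 42.89 + 17.64 = 60.53
Σy  = 379.96 + 75.16 = 455.12
Σx² = 254.6265 + 17.64² = 254.6265 + 311.1696 = 565.7961
Σxy = 2124.2010 + 17.64×75.16 = 2124.2010 + 1325.8224 = 3450.0234

Step 2: Recompute the slope with b₁ = (nΣxy − ΣxΣy) / (nΣx² − (Σx)²)
Numerator   = 9×3450.0234 − 60.53×455.12 = 31050.2106 − 27548.4136 = 3501.7970
Denominator = 9×565.7961 − 60.53² = 5092.1649 − 3663.8809 = 1428.2840
b₁(new) = 3501.7970 / 1428.2840 = 2.4518

(Same formula on the original sums: (8×2124.2010 − 42.89×379.96) / (8×254.6265 − 42.89²) = 697.1236 / 197.4599 = 3.5305, matching the given fit.)

Step 3: Change in slope
Δβ₁ = 2.4518 − 3.5305 = -1.0787
Relative change = -1.0787 / 3.5305 × 100% = -30.6%
→ the slope decreases when the point is added.

Because the point sits below the extension of the original line at a high-leverage x, it tilts the fit down.
In practice: refit with and without it and report both if conclusions differ; check such a point for data-entry or measurement error.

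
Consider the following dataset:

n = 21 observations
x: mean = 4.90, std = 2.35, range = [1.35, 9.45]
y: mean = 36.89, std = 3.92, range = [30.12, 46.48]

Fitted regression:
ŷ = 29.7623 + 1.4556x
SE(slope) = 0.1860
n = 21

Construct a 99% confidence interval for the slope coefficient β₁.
The 99% CI for β₁ is (0.9235, 1.9877)

Confidence interval for the slope:

The 99% CI for β₁ is: β̂₁ ± t*(α/2, n-2) × SE(β̂₁)

Step 1: Find critical t-value
- Confidence level = 0.99
- Degrees of freedom = n - 2 = 21 - 2 = 19
- t*(α/2, 19) = 2.8609

Step 2: Calculate margin of error
Margin = 2.8609 × 0.1860 = 0.5321

Step 3: Construct interval
CI = 1.4556 ± 0.5321
CI = (0.9235, 1.9877)

Interpretation: We are 99% confident that the true slope β₁ lies between 0.9235 and 1.9877.
The interval does not include 0, suggesting a significant linear relationship.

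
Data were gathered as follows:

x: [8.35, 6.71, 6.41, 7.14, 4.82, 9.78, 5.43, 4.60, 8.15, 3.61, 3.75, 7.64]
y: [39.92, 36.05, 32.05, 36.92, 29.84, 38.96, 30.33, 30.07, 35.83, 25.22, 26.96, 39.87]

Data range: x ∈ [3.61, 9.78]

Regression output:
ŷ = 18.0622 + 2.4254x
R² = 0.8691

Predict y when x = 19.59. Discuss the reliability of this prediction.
ŷ = 65.5758 (extrapolation — x = 19.59 lies outside [3.61, 9.78], so reliability is low).

Prediction calculation:
ŷ = 18.0622 + 2.4254 × 19.59
ŷ = 65.5758

Reliability:
- Data range: x ∈ [3.61, 9.78]
- Prediction point: x = 19.59 is 9.81 units above the observed range → this is EXTRAPOLATION, not interpolation

Why that matters here:
- There are no observations near this x to validate the fitted line there
- The linear relationship may not hold outside the observed range
- R² describes fit only over the sampled x values; it says nothing about behaviour beyond them

A defensible statement: 'if the linear trend continued to x = 19.59, y would be about 65.5758' — the premise is untested.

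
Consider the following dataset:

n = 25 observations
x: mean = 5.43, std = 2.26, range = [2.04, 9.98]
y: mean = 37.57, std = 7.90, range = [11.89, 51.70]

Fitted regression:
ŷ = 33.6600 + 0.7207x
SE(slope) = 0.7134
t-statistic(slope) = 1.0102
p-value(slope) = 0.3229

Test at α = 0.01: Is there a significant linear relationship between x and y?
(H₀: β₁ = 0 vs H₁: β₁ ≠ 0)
p-value = 0.3229 ≥ α = 0.01, so we fail to reject H₀. The relationship is not significant.

Hypothesis test for the slope coefficient:

H₀: β₁ = 0 (no linear relationship)
H₁: β₁ ≠ 0 (linear relationship exists)

Test statistic: t = β̂₁ / SE(β̂₁) = 0.7207 / 0.7134 = 1.0102

With df = 23, the two-sided p-value for |t| = 1.0102 is 0.3229.

Decision rule: reject H₀ if p-value < α.
p-value = 0.3229 ≥ α = 0.01 → fail to reject H₀.

There is not sufficient evidence at the 1% significance level to conclude that a linear relationship exists between x and y.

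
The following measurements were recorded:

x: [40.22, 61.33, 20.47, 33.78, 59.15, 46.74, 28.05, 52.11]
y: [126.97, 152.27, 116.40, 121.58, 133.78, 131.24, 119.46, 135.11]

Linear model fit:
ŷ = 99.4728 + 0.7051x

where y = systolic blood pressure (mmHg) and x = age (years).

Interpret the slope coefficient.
An increase of one year in age is associated with a 0.7051 mmHg increase in predicted blood pressure.

β₁ = 0.7051 is the change in predicted blood pressure (mmHg) per additional year of age.

Interpretation:
- Age up by 1 year → predicted blood pressure increases by 0.7051 mmHg
- The effect is assumed constant over the observed range of x (linearity)

The intercept β₀ = 99.4728 is the predicted blood pressure when age = 0; since the smallest observed x is 20.47, this is an extrapolation and mainly anchors the line.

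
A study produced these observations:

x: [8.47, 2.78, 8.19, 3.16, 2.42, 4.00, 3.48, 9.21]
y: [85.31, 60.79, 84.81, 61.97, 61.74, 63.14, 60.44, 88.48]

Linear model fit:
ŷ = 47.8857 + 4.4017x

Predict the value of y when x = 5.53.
ŷ = 72.2271

x = 5.53 lies inside the observed range [2.42, 9.21], so the fitted equation applies directly:

ŷ = 47.8857 + 4.4017 × 5.53
ŷ = 47.8857 + 24.3414
ŷ = 72.2271

This is the fitted mean response at that x — an individual observation would come with a wider prediction interval.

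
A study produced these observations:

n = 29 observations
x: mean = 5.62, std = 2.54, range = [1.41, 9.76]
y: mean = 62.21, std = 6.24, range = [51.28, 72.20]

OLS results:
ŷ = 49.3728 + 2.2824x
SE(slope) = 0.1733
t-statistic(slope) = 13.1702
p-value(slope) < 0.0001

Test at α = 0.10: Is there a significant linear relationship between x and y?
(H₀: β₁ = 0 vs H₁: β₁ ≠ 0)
Reject H₀: p-value < 0.0001 < α = 0.10. The linear relationship is significant at the 10% level.

Hypothesis test for the slope coefficient:

H₀: β₁ = 0 (no linear relationship)
H₁: β₁ ≠ 0 (linear relationship exists)

Test statistic: t = β̂₁ / SE(β̂₁) = 2.2824 / 0.1733 = 13.1702

With df = 27, the two-sided p-value for |t| = 13.1702 is <0.0001.

Decision rule: reject H₀ if p-value < α.
p-value < 0.0001 < α = 0.10 → reject H₀.

Conclusion: the linear association between x and y is significant at the 10% level.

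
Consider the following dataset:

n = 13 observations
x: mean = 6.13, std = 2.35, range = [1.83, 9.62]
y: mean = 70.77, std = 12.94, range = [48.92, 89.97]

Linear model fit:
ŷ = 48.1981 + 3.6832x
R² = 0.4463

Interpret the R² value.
R² = 0.4463 means 44.63% of the variation in y is explained by the linear relationship with x. This indicates a moderate fit.

R² (coefficient of determination) measures the proportion of variance in y explained by the regression model.

Here R² = 0.4463:
- Explained: 44.63% of the variation in y
- Unexplained (residual): 100% − 44.63% = 55.37%
- Rule of thumb (below 0.3 weak; 0.3 to below 0.7 moderate; 0.7 and above strong) → moderate

Note: R² never decreases when predictors are added, so it should not be used alone to compare models of different size.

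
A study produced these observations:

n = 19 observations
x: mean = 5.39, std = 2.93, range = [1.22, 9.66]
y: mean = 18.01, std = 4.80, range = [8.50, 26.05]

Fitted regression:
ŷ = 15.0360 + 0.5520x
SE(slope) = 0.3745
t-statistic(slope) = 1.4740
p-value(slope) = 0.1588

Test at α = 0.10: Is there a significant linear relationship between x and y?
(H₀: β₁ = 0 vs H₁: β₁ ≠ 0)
p-value = 0.1588 ≥ α = 0.10, so we fail to reject H₀. The relationship is not significant.

Hypothesis test for the slope coefficient:

H₀: β₁ = 0 (no linear relationship)
H₁: β₁ ≠ 0 (linear relationship exists)

Test statistic: t = β̂₁ / SE(β̂₁) = 0.5520 / 0.3745 = 1.4740

p = 0.1588: how often a slope estimate this far from 0 (in SE units) would arise by chance if β₁ were truly 0.

Decision rule: reject H₀ if p-value < α.
p-value = 0.1588 ≥ α = 0.10 → fail to reject H₀.

At α = 0.10 the data do not provide convincing evidence of a nonzero slope.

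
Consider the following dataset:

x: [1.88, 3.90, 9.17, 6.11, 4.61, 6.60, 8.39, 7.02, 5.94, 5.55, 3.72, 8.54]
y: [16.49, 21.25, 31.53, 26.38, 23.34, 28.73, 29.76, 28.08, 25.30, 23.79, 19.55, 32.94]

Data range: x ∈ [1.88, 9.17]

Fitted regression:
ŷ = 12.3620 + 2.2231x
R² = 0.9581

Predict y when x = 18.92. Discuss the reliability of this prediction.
The equation gives ŷ = 54.4231; however x = 18.92 is 9.75 units above the observed range, so this extrapolated value should not be trusted.

Prediction calculation:
ŷ = 12.3620 + 2.2231 × 18.92
ŷ = 54.4231

Reliability:
- Data range: x ∈ [1.88, 9.17]
- Prediction point: x = 18.92 is 9.75 units above the observed range → this is EXTRAPOLATION, not interpolation

Why that matters here:
- There are no observations near this x to validate the fitted line there
- Real relationships often flatten, saturate, or turn nonlinear at extremes
- The linear relationship may not hold outside the observed range

Report the number if required, but flag clearly that it is an extrapolation.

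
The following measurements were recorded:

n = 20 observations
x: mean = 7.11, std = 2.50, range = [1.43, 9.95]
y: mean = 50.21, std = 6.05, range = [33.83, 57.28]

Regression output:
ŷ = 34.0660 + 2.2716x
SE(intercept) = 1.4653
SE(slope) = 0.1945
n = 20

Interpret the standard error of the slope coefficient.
SE(slope) = 0.1945 measures the uncertainty in the estimated slope. The coefficient is estimated precisely (SE/|β̂₁| = 8.6%).

What SE measures:
- The standard error quantifies the sampling variability of the coefficient estimate
- It is the estimated standard deviation of β̂₁ across hypothetical repeated samples of the same size
- Smaller SE → more precise estimate

Relative precision:
- SE / |β̂₁| = 0.1945 / 2.2716 = 8.6%
- Rule of thumb (under 20%: precise; 20% to under 50%: moderately precise; 50% or more: imprecise) → precise

Rough 95% range (±2 SE): 2.2716 ± 0.3890 → (1.8826, 2.6606).

What drives SE(β̂₁): larger n (here n = 20) → smaller SE; wider spread of x values → smaller SE.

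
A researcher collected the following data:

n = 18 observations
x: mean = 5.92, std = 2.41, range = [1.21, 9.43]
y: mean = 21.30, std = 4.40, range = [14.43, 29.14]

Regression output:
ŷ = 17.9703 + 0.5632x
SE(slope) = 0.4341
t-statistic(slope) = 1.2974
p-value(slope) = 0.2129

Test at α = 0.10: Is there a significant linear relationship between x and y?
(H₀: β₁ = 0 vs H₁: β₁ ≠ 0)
Since p-value = 0.2129 ≥ α = 0.10, fail to reject H₀ — the slope is not significantly different from 0.

Hypothesis test for the slope coefficient:

H₀: β₁ = 0 (no linear relationship)
H₁: β₁ ≠ 0 (linear relationship exists)

Test statistic: t = β̂₁ / SE(β̂₁) = 0.5632 / 0.4341 = 1.2974

With df = 16, the two-sided p-value for |t| = 1.2974 is 0.2129.

Decision rule: reject H₀ if p-value < α.
p-value = 0.2129 ≥ α = 0.10 → fail to reject H₀.

At α = 0.10 the data do not provide convincing evidence of a nonzero slope.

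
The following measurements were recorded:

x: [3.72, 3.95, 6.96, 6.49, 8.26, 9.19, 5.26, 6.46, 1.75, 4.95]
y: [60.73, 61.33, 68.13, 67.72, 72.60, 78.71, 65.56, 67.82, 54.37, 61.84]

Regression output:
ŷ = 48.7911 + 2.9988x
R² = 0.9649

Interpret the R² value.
R² = 0.9649 means 96.49% of the variation in y is explained by the linear relationship with x. This indicates a strong fit.

R² = 1 − SS_res/SS_tot compares the residual scatter to the total scatter of y about its mean.

Here R² = 0.9649:
- Explained: 96.49% of the variation in y
- Unexplained (residual): 100% − 96.49% = 3.51%
- Rule of thumb (below 0.3 weak; 0.3 to below 0.7 moderate; 0.7 and above strong) → strong

Calculation: R² = 1 − (SS_res / SS_tot), where SS_res is the sum of squared residuals and SS_tot the total sum of squares.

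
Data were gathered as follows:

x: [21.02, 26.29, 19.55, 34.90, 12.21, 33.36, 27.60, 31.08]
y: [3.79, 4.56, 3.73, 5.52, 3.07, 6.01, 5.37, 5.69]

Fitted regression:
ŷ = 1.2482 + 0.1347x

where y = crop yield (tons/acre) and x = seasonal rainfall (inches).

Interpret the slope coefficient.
For each additional inch of rainfall, predicted crop yield increases by approximately 0.1347 tons/acre.

β₁ = 0.1347 is the change in predicted crop yield (tons/acre) per additional inch of rainfall.

Interpretation:
- Rainfall up by 1 inch → predicted crop yield increases by 0.1347 tons/acre
- The effect is assumed constant over the observed range of x (linearity)

The intercept β₀ = 1.2482 is the predicted crop yield when rainfall = 0; since the smallest observed x is 12.21, this is an extrapolation and mainly anchors the line.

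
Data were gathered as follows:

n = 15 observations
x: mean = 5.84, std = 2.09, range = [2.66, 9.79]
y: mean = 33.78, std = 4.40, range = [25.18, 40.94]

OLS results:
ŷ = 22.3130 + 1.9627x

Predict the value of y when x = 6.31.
ŷ = 34.6976

x = 6.31 lies inside the observed range [2.66, 9.79], so the fitted equation applies directly:

ŷ = 22.3130 + 1.9627 × 6.31
ŷ = 22.3130 + 12.3846
ŷ = 34.6976

This is a point prediction; actual observations scatter around it by roughly the residual standard deviation.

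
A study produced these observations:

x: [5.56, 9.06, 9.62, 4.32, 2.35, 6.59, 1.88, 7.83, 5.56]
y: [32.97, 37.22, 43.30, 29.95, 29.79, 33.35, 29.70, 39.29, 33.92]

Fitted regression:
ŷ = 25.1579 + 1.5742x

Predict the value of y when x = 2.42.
ŷ = 28.9675

x = 2.42 lies inside the observed range [1.88, 9.62], so the fitted equation applies directly:

ŷ = 25.1579 + 1.5742 × 2.42
ŷ = 25.1579 + 3.8096
ŷ = 28.9675

This is the fitted mean response at that x — an individual observation would come with a wider prediction interval.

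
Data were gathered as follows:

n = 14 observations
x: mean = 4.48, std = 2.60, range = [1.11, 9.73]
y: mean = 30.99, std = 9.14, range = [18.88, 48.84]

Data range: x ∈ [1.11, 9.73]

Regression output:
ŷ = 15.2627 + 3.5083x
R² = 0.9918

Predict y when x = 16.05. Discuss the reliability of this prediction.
The equation gives ŷ = 71.5709; however x = 16.05 is 6.32 units above the observed range, so this extrapolated value should not be trusted.

Prediction calculation:
ŷ = 15.2627 + 3.5083 × 16.05
ŷ = 71.5709

Reliability:
- Data range: x ∈ [1.11, 9.73]
- Prediction point: x = 16.05 is 6.32 units above the observed range → this is EXTRAPOLATION, not interpolation

Why that matters here:
- The linear relationship may not hold outside the observed range
- There are no observations near this x to validate the fitted line there
- The standard error of prediction grows with (x − x̄)², and x = 16.05 is far from x̄ = 4.48

Report the number if required, but flag clearly that it is an extrapolation.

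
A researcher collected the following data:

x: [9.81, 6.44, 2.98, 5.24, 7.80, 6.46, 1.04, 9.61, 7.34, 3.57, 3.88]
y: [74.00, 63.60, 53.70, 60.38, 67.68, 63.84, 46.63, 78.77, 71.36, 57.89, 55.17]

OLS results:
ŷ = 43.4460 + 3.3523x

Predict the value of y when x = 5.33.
ŷ = 61.3138

To predict y for x = 5.33, substitute into the regression equation:

ŷ = 43.4460 + 3.3523 × 5.33
ŷ = 43.4460 + 17.8678
ŷ = 61.3138

This is a point prediction; actual observations scatter around it by roughly the residual standard deviation.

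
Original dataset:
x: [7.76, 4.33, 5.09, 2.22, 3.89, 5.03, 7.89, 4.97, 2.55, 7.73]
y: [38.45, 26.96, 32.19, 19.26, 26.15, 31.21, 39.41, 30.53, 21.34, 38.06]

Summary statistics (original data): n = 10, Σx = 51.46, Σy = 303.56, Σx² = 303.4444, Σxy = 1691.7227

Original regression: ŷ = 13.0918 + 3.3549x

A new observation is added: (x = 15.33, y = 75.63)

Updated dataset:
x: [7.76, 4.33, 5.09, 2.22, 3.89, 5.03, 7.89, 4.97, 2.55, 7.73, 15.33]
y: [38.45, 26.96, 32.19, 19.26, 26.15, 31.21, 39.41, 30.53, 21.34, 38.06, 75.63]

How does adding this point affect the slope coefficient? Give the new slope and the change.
New slope β₁ = 4.1286 versus 3.3549 before: a change of +0.7737 (+23.1%).

The new point has HIGH LEVERAGE: x = 15.33 is far from the original mean x̄ = 51.46/10 ≈ 5.15 (original range [2.22, 7.89]).

Step 1: Update the sums with the new point (n goes from 10 to 11)
Σx  = 51.46 + 15.33 = 66.79
Σy  = 303.56 + 75.63 = 379.19
Σx² = 303.4444 + 15.33² = 303.4444 + 235.0089 = 538.4533
Σxy = 1691.7227 + 15.33×75.63 = 1691.7227 + 1159.4079 = 2851.1306

Step 2: Recompute the slope with b₁ = (nΣxy − ΣxΣy) / (nΣx² − (Σx)²)
Numerator   = 11×2851.1306 − 66.79×379.19 = 31362.4366 − 25326.1001 = 6036.3365
Denominator = 11×538.4533 − 66.79² = 5922.9863 − 4460.9041 = 1462.0822
b₁(new) = 6036.3365 / 1462.0822 = 4.1286

(Same formula on the original sums: (10×1691.7227 − 51.46×303.56) / (10×303.4444 − 51.46²) = 1296.0294 / 386.3124 = 3.3549, matching the given fit.)

Step 3: Change in slope
Δβ₁ = 4.1286 − 3.3549 = +0.7737
Relative change = +0.7737 / 3.3549 × 100% = +23.1%
→ the slope increases when the point is added.

A high-leverage point only changes the slope if it is off the original line; here y = 75.63 is above the original trend, so the slope increases.
In practice: refit with and without it and report both if conclusions differ; investigate whether it comes from the same population as the rest of the sample.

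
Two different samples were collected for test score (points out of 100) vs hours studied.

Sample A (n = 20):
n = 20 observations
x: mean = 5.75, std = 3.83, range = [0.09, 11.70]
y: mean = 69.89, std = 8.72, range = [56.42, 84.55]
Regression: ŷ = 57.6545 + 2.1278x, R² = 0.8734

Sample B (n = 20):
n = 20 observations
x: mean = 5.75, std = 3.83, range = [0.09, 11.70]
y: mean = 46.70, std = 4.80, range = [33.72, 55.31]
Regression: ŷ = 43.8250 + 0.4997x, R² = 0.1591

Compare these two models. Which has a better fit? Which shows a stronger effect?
Model A has the better fit (R² = 0.8734 vs 0.1591). Model A shows the stronger effect (|β₁| = 2.1278 vs 0.4997).

Model Comparison:

Fit — compare R²:
- Model A: R² = 0.8734 → 87.34% of variance in test score explained
- Model B: R² = 0.1591 → 15.91% of variance in test score explained
- 0.8734 > 0.1591 → Model A has the better fit

Which has the larger per-hour effect? (|β₁|)
- Model A: β₁ = 2.1278 → predicted test score rises 2.1278 points per additional hour of study time
- Model B: β₁ = 0.4997 → predicted test score rises 0.4997 points per additional hour of study time
- |2.1278| > |0.4997| → Model A shows the stronger marginal effect

Notes:
- A steeper slope doesn't make a better model if the scatter around the line is large.
- The two samples could reflect different populations, time periods, or measurement quality.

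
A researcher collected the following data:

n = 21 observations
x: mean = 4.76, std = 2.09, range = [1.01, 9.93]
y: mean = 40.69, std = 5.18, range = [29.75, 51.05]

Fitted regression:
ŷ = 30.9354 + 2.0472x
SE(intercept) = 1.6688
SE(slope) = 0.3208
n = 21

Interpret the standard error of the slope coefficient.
The slope 2.0472 is pinned down to within about ±0.3208 (one SE) by these data — relative uncertainty 15.7%, i.e. precise.

SE(β̂₁) = s / √Sxx, where s is the residual standard deviation and Sxx = Σ(x − x̄)². It is the yardstick for how far β̂₁ = 2.0472 could plausibly be from the true slope.

Relative precision:
- SE / |β̂₁| = 0.3208 / 2.0472 = 15.7%
- Rule of thumb (under 20%: precise; 20% to under 50%: moderately precise; 50% or more: imprecise) → precise

Link to the t-test: t = β̂₁ / SE(β̂₁) = 2.0472 / 0.3208 = 6.3815, the statistic for H₀: β₁ = 0.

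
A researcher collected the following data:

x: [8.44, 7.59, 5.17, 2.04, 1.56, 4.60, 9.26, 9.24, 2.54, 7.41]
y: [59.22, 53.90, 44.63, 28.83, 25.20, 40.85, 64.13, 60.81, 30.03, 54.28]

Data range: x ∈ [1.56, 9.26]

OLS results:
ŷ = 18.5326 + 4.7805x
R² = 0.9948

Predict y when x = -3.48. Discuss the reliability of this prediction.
The equation gives ŷ = 1.8965; however x = -3.48 is 5.04 units below the observed range, so this extrapolated value should not be trusted.

Prediction calculation:
ŷ = 18.5326 + 4.7805 × (-3.48)
ŷ = 1.8965

Reliability:
- Data range: x ∈ [1.56, 9.26]
- Prediction point: x = -3.48 is 5.04 units below the observed range → this is EXTRAPOLATION, not interpolation

Why that matters here:
- There are no observations near this x to validate the fitted line there
- R² describes fit only over the sampled x values; it says nothing about behaviour beyond them
- Real relationships often flatten, saturate, or turn nonlinear at extremes

The R² = 0.9948 only validates the fit within [1.56, 9.26]; treat ŷ = 1.8965 with caution.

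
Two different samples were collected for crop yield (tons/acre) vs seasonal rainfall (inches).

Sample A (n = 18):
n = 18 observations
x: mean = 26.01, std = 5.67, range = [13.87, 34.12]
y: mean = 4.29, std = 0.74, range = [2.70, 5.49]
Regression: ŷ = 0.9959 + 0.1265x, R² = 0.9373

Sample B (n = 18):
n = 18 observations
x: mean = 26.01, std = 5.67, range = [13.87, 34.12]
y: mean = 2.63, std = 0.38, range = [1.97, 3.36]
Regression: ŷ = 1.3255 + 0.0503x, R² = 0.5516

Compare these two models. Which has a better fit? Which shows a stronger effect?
Model A has the better fit (R² = 0.9373 vs 0.5516). Model A shows the stronger effect (|β₁| = 0.1265 vs 0.0503).

Model Comparison:

Fit — compare R²:
- Model A: R² = 0.9373 → 93.73% of variance in crop yield explained
- Model B: R² = 0.5516 → 55.16% of variance in crop yield explained
- 0.9373 > 0.5516 → Model A has the better fit

Strength of effect — compare |β₁|:
- Model A: β₁ = 0.1265 → predicted crop yield rises 0.1265 tons/acre per additional inch of rainfall
- Model B: β₁ = 0.0503 → predicted crop yield rises 0.0503 tons/acre per additional inch of rainfall
- |0.1265| > |0.0503| → Model A shows the stronger marginal effect

Note: R² measures how tightly points cluster around the line; β₁ measures how steep the line is — they answer different questions.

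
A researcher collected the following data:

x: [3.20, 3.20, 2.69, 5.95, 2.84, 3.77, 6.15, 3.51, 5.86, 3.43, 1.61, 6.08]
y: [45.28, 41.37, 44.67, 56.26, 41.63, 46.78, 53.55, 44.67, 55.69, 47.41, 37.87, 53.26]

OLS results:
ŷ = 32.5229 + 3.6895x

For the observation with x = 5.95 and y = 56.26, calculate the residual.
Residual = 1.7846

The residual is the difference between the actual value and the predicted value:

Residual = y - ŷ

Step 1: Calculate predicted value
ŷ = 32.5229 + 3.6895 × 5.95
ŷ = 54.4754

Step 2: Calculate residual
Residual = 56.26 - 54.4754
Residual = 1.7846

Sign check: y > ŷ, so the point is above the line and the fit underestimates here.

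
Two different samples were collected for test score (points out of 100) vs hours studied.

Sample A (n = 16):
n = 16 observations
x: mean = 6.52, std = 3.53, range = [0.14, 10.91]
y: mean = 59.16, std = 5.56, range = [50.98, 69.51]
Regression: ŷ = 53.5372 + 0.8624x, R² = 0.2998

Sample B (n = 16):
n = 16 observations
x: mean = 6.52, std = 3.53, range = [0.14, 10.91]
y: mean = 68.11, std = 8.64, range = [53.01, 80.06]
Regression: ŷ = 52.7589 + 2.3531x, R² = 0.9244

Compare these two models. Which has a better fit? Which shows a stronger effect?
Model B has the better fit (R² = 0.9244 vs 0.2998). Model B shows the stronger effect (|β₁| = 2.3531 vs 0.8624).

Model Comparison:

Goodness of fit (R²):
- Model A: R² = 0.2998 → 29.98% of variance in test score explained
- Model B: R² = 0.9244 → 92.44% of variance in test score explained
- 0.9244 > 0.2998 → Model B has the better fit

Effect size (slope magnitude):
- Model A: β₁ = 0.8624 → predicted test score rises 0.8624 points per additional hour of study time
- Model B: β₁ = 2.3531 → predicted test score rises 2.3531 points per additional hour of study time
- |0.8624| < |2.3531| → Model B shows the stronger marginal effect

Note: A better fit (higher R²) doesn't necessarily mean a more important relationship.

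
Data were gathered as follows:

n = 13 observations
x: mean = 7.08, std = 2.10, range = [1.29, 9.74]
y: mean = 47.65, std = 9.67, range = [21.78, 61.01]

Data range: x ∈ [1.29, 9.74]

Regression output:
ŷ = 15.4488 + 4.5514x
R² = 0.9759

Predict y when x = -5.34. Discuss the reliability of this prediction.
ŷ = -8.8557, but this is extrapolation (below the data range [1.29, 9.74]) and may be unreliable.

Prediction calculation:
ŷ = 15.4488 + 4.5514 × (-5.34)
ŷ = -8.8557

Reliability:
- Data range: x ∈ [1.29, 9.74]
- Prediction point: x = -5.34 is 6.63 units below the observed range → this is EXTRAPOLATION, not interpolation

Why that matters here:
- There are no observations near this x to validate the fitted line there
- Real relationships often flatten, saturate, or turn nonlinear at extremes

The R² = 0.9759 only validates the fit within [1.29, 9.74]; treat ŷ = -8.8557 with caution.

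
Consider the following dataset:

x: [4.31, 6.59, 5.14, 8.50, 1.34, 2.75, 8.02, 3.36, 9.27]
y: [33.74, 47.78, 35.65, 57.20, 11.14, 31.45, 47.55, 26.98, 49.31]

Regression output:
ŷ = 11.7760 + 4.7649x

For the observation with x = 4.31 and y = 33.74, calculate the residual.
Residual = 1.4273

The residual is the difference between the actual value and the predicted value:

Residual = y - ŷ

Step 1: Calculate predicted value
ŷ = 11.7760 + 4.7649 × 4.31
ŷ = 32.3127

Step 2: Calculate residual
Residual = 33.74 - 32.3127
Residual = 1.4273

Interpretation: the model underestimates the actual value by 1.4273 at this point (positive residual → observation lies above the fitted line).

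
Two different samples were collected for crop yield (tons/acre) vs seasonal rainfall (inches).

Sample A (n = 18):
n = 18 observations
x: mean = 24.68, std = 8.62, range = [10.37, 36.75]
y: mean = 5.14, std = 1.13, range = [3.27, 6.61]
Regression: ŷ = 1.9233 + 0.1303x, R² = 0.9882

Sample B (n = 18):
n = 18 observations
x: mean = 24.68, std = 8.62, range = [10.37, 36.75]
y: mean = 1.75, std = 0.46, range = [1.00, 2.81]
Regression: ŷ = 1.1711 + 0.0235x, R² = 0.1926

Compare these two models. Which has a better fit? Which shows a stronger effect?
Model A has the better fit (R² = 0.9882 vs 0.1926). Model A shows the stronger effect (|β₁| = 0.1303 vs 0.0235).

Model Comparison:

Fit — compare R²:
- Model A: R² = 0.9882 → 98.82% of variance in crop yield explained
- Model B: R² = 0.1926 → 19.26% of variance in crop yield explained
- 0.9882 > 0.1926 → Model A has the better fit

Effect size (slope magnitude):
- Model A: β₁ = 0.1303 → predicted crop yield rises 0.1303 tons/acre per additional inch of rainfall
- Model B: β₁ = 0.0235 → predicted crop yield rises 0.0235 tons/acre per additional inch of rainfall
- |0.1303| > |0.0235| → Model A shows the stronger marginal effect

Notes:
- R² measures how tightly points cluster around the line; β₁ measures how steep the line is — they answer different questions.
- A steeper slope doesn't make a better model if the scatter around the line is large.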